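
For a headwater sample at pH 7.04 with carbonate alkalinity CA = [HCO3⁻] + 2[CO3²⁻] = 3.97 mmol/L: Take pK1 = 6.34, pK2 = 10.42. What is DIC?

DIC = 4.76 mmol/L

CA = [HCO3⁻] + 2[CO3²⁻] = (α₁ + 2α₂)·DIC
At pH 7.04: [H⁺]/K1 = 10^-0.70 = 0.19953, K2/[H⁺] = 10^-3.38 = 0.00041687
α₁ = 1/(1 + 0.19953 + 0.00041687) = 1/1.1999 = 0.8334; α₂ = α₁·K2/[H⁺] = 0.0003474
α₁ + 2α₂ = 0.8341
DIC = CA / (α₁ + 2α₂) = 3.97 / 0.8341 = 4.76 mmol/L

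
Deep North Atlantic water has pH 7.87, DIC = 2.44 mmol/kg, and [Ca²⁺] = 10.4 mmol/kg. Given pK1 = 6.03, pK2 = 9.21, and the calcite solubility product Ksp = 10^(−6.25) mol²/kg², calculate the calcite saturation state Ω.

α₂ = 1 / (1 + [H⁺]/K2 + [H⁺]²/(K1K2)) = 1 / (1 + 10^+1.34 + 10^-0.50)
   = 1 / (1 + 21.878 + 0.31623) = 1/23.194 = 0.04311
[CO3²⁻] = α₂ × DIC = 0.04311 × 2.44 = 0.1052 mmol/kg
Ksp = 10^(−6.25) = 5.623×10^-7
Ω = [Ca²⁺][CO3²⁻]/Ksp = (10.4×10^-3)(1.052×10^-4) / 5.623×10^-7 = 1.95

Ω = 1.95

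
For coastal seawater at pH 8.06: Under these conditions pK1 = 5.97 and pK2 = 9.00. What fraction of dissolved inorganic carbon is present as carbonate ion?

α₂ = 1 / (1 + [H⁺]/K2 + [H⁺]²/(K1K2)) = 1 / (1 + 10^+0.94 + 10^-1.15)
   = 1 / (1 + 8.7096 + 0.070795) = 1/9.7804 = 0.1022

α₂ = 0.102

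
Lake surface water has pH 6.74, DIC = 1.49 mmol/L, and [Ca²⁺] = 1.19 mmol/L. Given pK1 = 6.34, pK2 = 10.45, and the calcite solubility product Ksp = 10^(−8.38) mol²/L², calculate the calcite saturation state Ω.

Ω = 0.0593

α₂ = 1 / (1 + [H⁺]/K2 + [H⁺]²/(K1K2)) = 1 / (1 + 10^+3.71 + 10^+3.31)
   = 1 / (1 + 5128.6 + 2041.7) = 1/7171.4 = 0.0001394
[CO3²⁻] = α₂ × DIC = 0.0001394 × 1.49 = 0.0002078 mmol/L = 0.2078 μmol/L
Ksp = 10^(−8.38) = 4.169×10^-9
Ω = [Ca²⁺][CO3²⁻]/Ksp = (1.19×10^-3)(2.078×10^-7) / 4.169×10^-9 = 0.0593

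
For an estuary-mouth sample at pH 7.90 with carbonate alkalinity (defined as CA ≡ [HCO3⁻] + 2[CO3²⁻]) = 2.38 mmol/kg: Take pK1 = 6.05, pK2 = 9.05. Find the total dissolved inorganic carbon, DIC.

DIC = 2.26 mmol/kg

CA = [HCO3⁻] + 2[CO3²⁻] = (α₁ + 2α₂)·DIC
At pH 7.90: [H⁺]/K1 = 10^-1.85 = 0.014125, K2/[H⁺] = 10^-1.15 = 0.070795
α₁ = 1/(1 + 0.014125 + 0.070795) = 1/1.0849 = 0.9217; α₂ = α₁·K2/[H⁺] = 0.06525
α₁ + 2α₂ = 1.0522
DIC = CA / (α₁ + 2α₂) = 2.38 / 1.0522 = 2.26 mmol/kg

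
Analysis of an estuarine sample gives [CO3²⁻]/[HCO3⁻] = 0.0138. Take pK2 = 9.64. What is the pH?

From K2 = [H⁺][CO3²⁻]/[HCO3⁻]:  pH = pK2 + log₁₀([CO3²⁻]/[HCO3⁻])
log₁₀(0.0138) = -1.860
pH = 9.64 + (-1.860) = 7.78

pH = 7.78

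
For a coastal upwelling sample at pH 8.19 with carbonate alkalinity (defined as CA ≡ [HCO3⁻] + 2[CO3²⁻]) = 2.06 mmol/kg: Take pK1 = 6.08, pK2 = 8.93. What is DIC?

DIC = 1.80 mmol/kg

CA = [HCO3⁻] + 2[CO3²⁻] = (α₁ + 2α₂)·DIC
At pH 8.19: [H⁺]/K1 = 10^-2.11 = 0.0077625, K2/[H⁺] = 10^-0.74 = 0.18197
α₁ = 1/(1 + 0.0077625 + 0.18197) = 1/1.1897 = 0.8405; α₂ = α₁·K2/[H⁺] = 0.1530
α₁ + 2α₂ = 1.1464
DIC = CA / (α₁ + 2α₂) = 2.06 / 1.1464 = 1.80 mmol/kg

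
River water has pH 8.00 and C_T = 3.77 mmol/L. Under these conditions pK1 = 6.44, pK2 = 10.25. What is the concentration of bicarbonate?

α₁ = 1 / (1 + [H⁺]/K1 + K2/[H⁺]) = 1 / (1 + 10^-1.56 + 10^-2.25)
   = 1 / (1 + 0.027542 + 0.0056234) = 1/1.0332 = 0.9679
[HCO3⁻] = α₁ × DIC = 0.9679 × 3.77 = 3.65 mmol/L

[HCO3⁻] = 3.65 mmol/L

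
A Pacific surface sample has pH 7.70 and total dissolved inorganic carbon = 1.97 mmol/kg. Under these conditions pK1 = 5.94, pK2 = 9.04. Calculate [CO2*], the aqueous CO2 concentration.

α₀ = 1 / (1 + K1/[H⁺] + K1K2/[H⁺]²) = 1 / (1 + 10^+1.76 + 10^+0.42)
   = 1 / (1 + 57.544 + 2.6303) = 1/61.174 = 0.01635
[CO2*] = α₀ × DIC = 0.01635 × 1.97 = 0.0322 mmol/kg

[CO2*] = 0.0322 mmol/kg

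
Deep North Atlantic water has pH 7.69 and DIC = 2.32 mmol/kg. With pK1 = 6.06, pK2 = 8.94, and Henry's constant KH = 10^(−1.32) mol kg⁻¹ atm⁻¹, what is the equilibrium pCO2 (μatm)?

pCO2 = 1050 μatm

α₀ = 1 / (1 + K1/[H⁺] + K1K2/[H⁺]²) = 1 / (1 + 10^+1.63 + 10^+0.38)
   = 1 / (1 + 42.658 + 2.3988) = 1/46.057 = 0.02171
[CO2*] = α₀ × DIC = 0.02171 × 2.32 = 0.05037 mmol/kg
pCO2 = [CO2*]/KH = 5.037×10^-5 / 4.786×10^-2 = 1050 μatm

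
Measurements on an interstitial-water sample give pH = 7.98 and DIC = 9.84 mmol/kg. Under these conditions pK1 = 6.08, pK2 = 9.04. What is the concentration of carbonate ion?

[CO3²⁻] = 0.779 mmol/kg

α₂ = 1 / (1 + [H⁺]/K2 + [H⁺]²/(K1K2)) = 1 / (1 + 10^+1.06 + 10^-0.84)
   = 1 / (1 + 11.482 + 0.14454) = 1/12.626 = 0.07920
[CO3²⁻] = α₂ × DIC = 0.07920 × 9.84 = 0.779 mmol/kg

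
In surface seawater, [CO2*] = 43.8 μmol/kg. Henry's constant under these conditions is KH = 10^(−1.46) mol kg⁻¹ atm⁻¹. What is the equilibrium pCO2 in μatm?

KH = 10^(−1.46) = 3.467×10^-2 mol kg⁻¹ atm⁻¹
pCO2 = [CO2*]/KH = 43.8×10^-6 / 3.467×10^-2 = 1.26×10^-3 atm = 1260 μatm

pCO2 = 1260 μatm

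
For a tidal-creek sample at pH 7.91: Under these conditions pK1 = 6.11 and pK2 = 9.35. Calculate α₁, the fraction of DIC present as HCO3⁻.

α₁ = 0.950

α₁ = 1 / (1 + [H⁺]/K1 + K2/[H⁺]) = 1 / (1 + 10^-1.80 + 10^-1.44)
   = 1 / (1 + 0.015849 + 0.036308) = 1/1.0522 = 0.9504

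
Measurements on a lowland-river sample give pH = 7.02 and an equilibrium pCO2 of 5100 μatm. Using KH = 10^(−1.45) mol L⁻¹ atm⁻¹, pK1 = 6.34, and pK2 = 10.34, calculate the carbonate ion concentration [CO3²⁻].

[CO2*] = KH · pCO2 = 10^(−1.45) × 5100×10^-6 = 1.810×10^-4 mol/L
α₀ = 1/(1 + K1/[H⁺] + K1K2/[H⁺]²) = 1/(1 + 10^+0.68 + 10^-2.64) = 0.1728
DIC = [CO2*]/α₀ = 1.810×10^-4 / 0.1728 = 1.047 mmol/L
[CO3²⁻] = α₂·DIC; α₂ = 0.0003958, so [CO3²⁻] = 0.0003958 × 1.047 = 0.000415 mmol/L = 0.415 μmol/L

[CO3²⁻] = 0.415 μmol/L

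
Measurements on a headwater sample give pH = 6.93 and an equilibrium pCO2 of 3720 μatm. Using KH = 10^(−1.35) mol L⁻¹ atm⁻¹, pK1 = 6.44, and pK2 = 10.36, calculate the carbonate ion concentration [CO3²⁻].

[CO3²⁻] = 0.191 μmol/L

[CO2*] = KH · pCO2 = 10^(−1.35) × 3720×10^-6 = 1.662×10^-4 mol/L
α₀ = 1/(1 + K1/[H⁺] + K1K2/[H⁺]²) = 1/(1 + 10^+0.49 + 10^-2.94) = 0.2444
DIC = [CO2*]/α₀ = 1.662×10^-4 / 0.2444 = 0.6799 mmol/L
[CO3²⁻] = α₂·DIC; α₂ = 0.0002806, so [CO3²⁻] = 0.0002806 × 0.6799 = 0.000191 mmol/L = 0.191 μmol/L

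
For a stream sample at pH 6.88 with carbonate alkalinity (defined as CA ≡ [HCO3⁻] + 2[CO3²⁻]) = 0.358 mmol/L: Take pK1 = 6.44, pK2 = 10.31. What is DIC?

CA = [HCO3⁻] + 2[CO3²⁻] = (α₁ + 2α₂)·DIC
At pH 6.88: [H⁺]/K1 = 10^-0.44 = 0.36308, K2/[H⁺] = 10^-3.43 = 0.00037154
α₁ = 1/(1 + 0.36308 + 0.00037154) = 1/1.3634 = 0.7334; α₂ = α₁·K2/[H⁺] = 0.0002725
α₁ + 2α₂ = 0.7340
DIC = CA / (α₁ + 2α₂) = 0.358 / 0.7340 = 0.488 mmol/L

DIC = 0.488 mmol/L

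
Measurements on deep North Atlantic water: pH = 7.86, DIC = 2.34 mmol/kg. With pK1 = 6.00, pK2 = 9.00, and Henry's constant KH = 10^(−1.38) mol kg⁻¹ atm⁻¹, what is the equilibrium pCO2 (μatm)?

pCO2 = 713 μatm

α₀ = 1 / (1 + K1/[H⁺] + K1K2/[H⁺]²) = 1 / (1 + 10^+1.86 + 10^+0.72)
   = 1 / (1 + 72.444 + 5.2481) = 1/78.692 = 0.01271
[CO2*] = α₀ × DIC = 0.01271 × 2.34 = 0.02974 mmol/kg
pCO2 = [CO2*]/KH = 2.974×10^-5 / 4.169×10^-2 = 713 μatm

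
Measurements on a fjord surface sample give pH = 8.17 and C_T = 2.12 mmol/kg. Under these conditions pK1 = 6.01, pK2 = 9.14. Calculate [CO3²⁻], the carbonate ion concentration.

[CO3²⁻] = 0.204 mmol/kg

α₂ = 1 / (1 + [H⁺]/K2 + [H⁺]²/(K1K2)) = 1 / (1 + 10^+0.97 + 10^-1.19)
   = 1 / (1 + 9.3325 + 0.064565) = 1/10.397 = 0.09618
[CO3²⁻] = α₂ × DIC = 0.09618 × 2.12 = 0.204 mmol/kg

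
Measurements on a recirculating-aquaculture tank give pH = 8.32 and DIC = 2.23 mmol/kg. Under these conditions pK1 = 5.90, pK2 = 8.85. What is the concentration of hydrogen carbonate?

[HCO3⁻] = 1.72 mmol/kg

α₁ = 1 / (1 + [H⁺]/K1 + K2/[H⁺]) = 1 / (1 + 10^-2.42 + 10^-0.53)
   = 1 / (1 + 0.0038019 + 0.29512) = 1/1.2989 = 0.7699
[HCO3⁻] = α₁ × DIC = 0.7699 × 2.23 = 1.72 mmol/kg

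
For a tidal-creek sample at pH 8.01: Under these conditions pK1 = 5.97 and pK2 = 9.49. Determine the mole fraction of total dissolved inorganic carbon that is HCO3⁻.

α₁ = 1 / (1 + [H⁺]/K1 + K2/[H⁺]) = 1 / (1 + 10^-2.04 + 10^-1.48)
   = 1 / (1 + 0.0091201 + 0.033113) = 1/1.0422 = 0.9595

α₁ = 0.959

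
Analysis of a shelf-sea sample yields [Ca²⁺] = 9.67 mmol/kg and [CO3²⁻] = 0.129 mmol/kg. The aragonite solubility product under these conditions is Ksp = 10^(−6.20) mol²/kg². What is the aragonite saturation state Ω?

Ω = 1.98

Ksp = 10^(−6.20) = 6.310×10^-7
Ω = [Ca²⁺][CO3²⁻]/Ksp = (9.67×10^-3)(0.129×10^-3) / 6.310×10^-7 = 1.98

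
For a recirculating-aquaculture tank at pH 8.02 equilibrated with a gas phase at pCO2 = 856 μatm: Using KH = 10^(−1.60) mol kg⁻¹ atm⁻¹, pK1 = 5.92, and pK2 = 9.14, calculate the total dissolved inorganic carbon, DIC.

DIC = 2.93 mmol/kg

[CO2*] = KH · pCO2 = 10^(−1.60) × 856×10^-6 = 2.150×10^-5 mol/kg
α₀ = 1/(1 + K1/[H⁺] + K1K2/[H⁺]²) = 1/(1 + 10^+2.10 + 10^+0.98) = 0.007329
DIC = [CO2*]/α₀ = 2.150×10^-5 / 0.007329 = 2.93 mmol/kg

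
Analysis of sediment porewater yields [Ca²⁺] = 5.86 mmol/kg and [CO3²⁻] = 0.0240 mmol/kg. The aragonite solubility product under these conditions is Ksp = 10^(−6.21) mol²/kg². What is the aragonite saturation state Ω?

Ω = 0.228

Ksp = 10^(−6.21) = 6.166×10^-7
Ω = [Ca²⁺][CO3²⁻]/Ksp = (5.86×10^-3)(0.0240×10^-3) / 6.166×10^-7 = 0.228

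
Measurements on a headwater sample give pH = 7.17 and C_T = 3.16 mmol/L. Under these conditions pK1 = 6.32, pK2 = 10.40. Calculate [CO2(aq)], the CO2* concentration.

[CO2*] = 0.391 mmol/L

α₀ = 1 / (1 + K1/[H⁺] + K1K2/[H⁺]²) = 1 / (1 + 10^+0.85 + 10^-2.38)
   = 1 / (1 + 7.0795 + 0.0041687) = 1/8.0836 = 0.1237
[CO2*] = α₀ × DIC = 0.1237 × 3.16 = 0.391 mmol/L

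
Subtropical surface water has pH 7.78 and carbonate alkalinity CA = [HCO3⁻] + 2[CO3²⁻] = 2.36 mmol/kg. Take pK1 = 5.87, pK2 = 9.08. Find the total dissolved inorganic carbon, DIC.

DIC = 2.28 mmol/kg

CA = [HCO3⁻] + 2[CO3²⁻] = (α₁ + 2α₂)·DIC
At pH 7.78: [H⁺]/K1 = 10^-1.91 = 0.012303, K2/[H⁺] = 10^-1.30 = 0.050119
α₁ = 1/(1 + 0.012303 + 0.050119) = 1/1.0624 = 0.9412; α₂ = α₁·K2/[H⁺] = 0.04717
α₁ + 2α₂ = 1.0356
DIC = CA / (α₁ + 2α₂) = 2.36 / 1.0356 = 2.28 mmol/kg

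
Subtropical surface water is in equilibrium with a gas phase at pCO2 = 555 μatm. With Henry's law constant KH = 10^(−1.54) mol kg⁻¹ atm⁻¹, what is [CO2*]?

[CO2*] = 16.0 μmol/kg

KH = 10^(−1.54) = 2.884×10^-2 mol kg⁻¹ atm⁻¹
[CO2*] = KH · pCO2 = 2.884×10^-2 × 555×10^-6 atm = 1.60×10^-5 mol/kg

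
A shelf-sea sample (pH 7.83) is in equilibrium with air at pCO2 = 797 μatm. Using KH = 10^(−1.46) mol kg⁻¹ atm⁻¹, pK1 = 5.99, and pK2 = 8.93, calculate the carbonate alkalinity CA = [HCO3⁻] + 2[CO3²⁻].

CA = 2.22 mmol/kg

[CO2*] = KH · pCO2 = 10^(−1.46) × 797×10^-6 = 2.763×10^-5 mol/kg
α₀ = 1/(1 + K1/[H⁺] + K1K2/[H⁺]²) = 1/(1 + 10^+1.84 + 10^+0.74) = 0.01321
DIC = [CO2*]/α₀ = 2.763×10^-5 / 0.01321 = 2.091 mmol/kg
CA = (α₁ + 2α₂)·DIC = (0.9142 + 2×0.07262) × 2.091 = 2.22 mmol/kg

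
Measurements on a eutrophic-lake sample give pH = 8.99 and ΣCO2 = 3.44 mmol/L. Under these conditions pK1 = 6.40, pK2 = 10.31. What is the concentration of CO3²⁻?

α₂ = 1 / (1 + [H⁺]/K2 + [H⁺]²/(K1K2)) = 1 / (1 + 10^+1.32 + 10^-1.27)
   = 1 / (1 + 20.893 + 0.053703) = 1/21.947 = 0.04557
[CO3²⁻] = α₂ × DIC = 0.04557 × 3.44 = 0.157 mmol/L

[CO3²⁻] = 0.157 mmol/L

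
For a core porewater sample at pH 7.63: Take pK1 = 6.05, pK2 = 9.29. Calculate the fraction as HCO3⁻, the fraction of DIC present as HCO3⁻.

α₁ = 1 / (1 + [H⁺]/K1 + K2/[H⁺]) = 1 / (1 + 10^-1.58 + 10^-1.66)
   = 1 / (1 + 0.026303 + 0.021878) = 1/1.0482 = 0.9540

α₁ = 0.954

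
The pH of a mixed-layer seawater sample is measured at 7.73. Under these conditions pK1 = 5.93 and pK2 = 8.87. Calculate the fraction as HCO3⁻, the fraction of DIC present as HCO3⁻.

α₁ = 0.919

α₁ = 1 / (1 + [H⁺]/K1 + K2/[H⁺]) = 1 / (1 + 10^-1.80 + 10^-1.14)
   = 1 / (1 + 0.015849 + 0.072444) = 1/1.0883 = 0.9189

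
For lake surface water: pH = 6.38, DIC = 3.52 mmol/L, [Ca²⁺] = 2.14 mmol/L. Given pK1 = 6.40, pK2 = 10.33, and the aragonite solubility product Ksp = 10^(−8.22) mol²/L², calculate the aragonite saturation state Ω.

α₂ = 1 / (1 + [H⁺]/K2 + [H⁺]²/(K1K2)) = 1 / (1 + 10^+3.95 + 10^+3.97)
   = 1 / (1 + 8912.5 + 9332.5) = 1/1.8246×10^4 = 5.481×10^-5
[CO3²⁻] = α₂ × DIC = 5.481×10^-5 × 3.52 = 0.0001929 mmol/L = 0.1929 μmol/L
Ksp = 10^(−8.22) = 6.026×10^-9
Ω = [Ca²⁺][CO3²⁻]/Ksp = (2.14×10^-3)(1.929×10^-7) / 6.026×10^-9 = 0.0685

Ω = 0.0685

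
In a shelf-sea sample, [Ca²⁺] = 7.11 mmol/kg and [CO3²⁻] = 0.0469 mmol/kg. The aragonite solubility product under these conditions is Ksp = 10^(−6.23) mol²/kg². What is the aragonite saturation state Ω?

Ksp = 10^(−6.23) = 5.888×10^-7
Ω = [Ca²⁺][CO3²⁻]/Ksp = (7.11×10^-3)(0.0469×10^-3) / 5.888×10^-7 = 0.566

Ω = 0.566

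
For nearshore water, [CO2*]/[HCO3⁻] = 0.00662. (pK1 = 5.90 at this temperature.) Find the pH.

pH = 8.08

From K1 = [H⁺][HCO3⁻]/[CO2*]:  pH = pK1 − log₁₀([CO2*]/[HCO3⁻])
log₁₀(0.00662) = -2.179
pH = 5.90 − (-2.179) = 8.08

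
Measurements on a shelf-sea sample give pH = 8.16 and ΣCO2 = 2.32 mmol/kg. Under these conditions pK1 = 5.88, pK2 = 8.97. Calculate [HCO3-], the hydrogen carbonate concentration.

α₁ = 1 / (1 + [H⁺]/K1 + K2/[H⁺]) = 1 / (1 + 10^-2.28 + 10^-0.81)
   = 1 / (1 + 0.0052481 + 0.15488) = 1/1.1601 = 0.8620
[HCO3⁻] = α₁ × DIC = 0.8620 × 2.32 = 2.00 mmol/kg

[HCO3⁻] = 2.00 mmol/kg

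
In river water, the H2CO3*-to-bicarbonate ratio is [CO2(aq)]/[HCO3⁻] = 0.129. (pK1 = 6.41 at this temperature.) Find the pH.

pH = 7.30

From K1 = [H⁺][HCO3⁻]/[CO2(aq)]:  pH = pK1 − log₁₀([CO2(aq)]/[HCO3⁻])
log₁₀(0.129) = -0.889
pH = 6.41 − (-0.889) = 7.30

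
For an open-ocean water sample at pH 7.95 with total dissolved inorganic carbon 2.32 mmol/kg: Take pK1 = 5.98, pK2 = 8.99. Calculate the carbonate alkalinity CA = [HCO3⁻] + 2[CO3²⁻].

CA = [HCO3⁻] + 2[CO3²⁻] = (α₁ + 2α₂)·DIC
At pH 7.95: [H⁺]/K1 = 10^-1.97 = 0.010715, K2/[H⁺] = 10^-1.04 = 0.091201
α₁ = 1/(1 + 0.010715 + 0.091201) = 1/1.1019 = 0.9075; α₂ = α₁·K2/[H⁺] = 0.08277
α₁ + 2α₂ = 1.0730
CA = 1.0730 × 2.32 = 2.49 mmol/kg

CA = 2.49 mmol/kg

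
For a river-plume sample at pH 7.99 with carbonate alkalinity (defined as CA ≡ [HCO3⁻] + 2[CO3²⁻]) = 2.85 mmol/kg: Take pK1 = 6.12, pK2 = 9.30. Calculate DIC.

DIC = 2.76 mmol/kg

CA = [HCO3⁻] + 2[CO3²⁻] = (α₁ + 2α₂)·DIC
At pH 7.99: [H⁺]/K1 = 10^-1.87 = 0.013490, K2/[H⁺] = 10^-1.31 = 0.048978
α₁ = 1/(1 + 0.013490 + 0.048978) = 1/1.0625 = 0.9412; α₂ = α₁·K2/[H⁺] = 0.04610
α₁ + 2α₂ = 1.0334
DIC = CA / (α₁ + 2α₂) = 2.85 / 1.0334 = 2.76 mmol/kg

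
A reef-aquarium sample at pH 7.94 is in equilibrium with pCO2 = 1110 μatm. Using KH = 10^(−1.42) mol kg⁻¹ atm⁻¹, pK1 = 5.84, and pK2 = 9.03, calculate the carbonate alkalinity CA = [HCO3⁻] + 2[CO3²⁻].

[CO2*] = KH · pCO2 = 10^(−1.42) × 1110×10^-6 = 4.220×10^-5 mol/kg
α₀ = 1/(1 + K1/[H⁺] + K1K2/[H⁺]²) = 1/(1 + 10^+2.10 + 10^+1.01) = 0.007293
DIC = [CO2*]/α₀ = 4.220×10^-5 / 0.007293 = 5.787 mmol/kg
CA = (α₁ + 2α₂)·DIC = (0.9181 + 2×0.07462) × 5.787 = 6.18 mmol/kg

CA = 6.18 mmol/kg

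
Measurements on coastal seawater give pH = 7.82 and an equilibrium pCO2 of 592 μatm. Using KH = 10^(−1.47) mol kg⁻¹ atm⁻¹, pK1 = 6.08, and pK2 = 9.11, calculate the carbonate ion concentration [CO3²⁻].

[CO3²⁻] = 0.0565 mmol/kg

[CO2*] = KH · pCO2 = 10^(−1.47) × 592×10^-6 = 2.006×10^-5 mol/kg
α₀ = 1/(1 + K1/[H⁺] + K1K2/[H⁺]²) = 1/(1 + 10^+1.74 + 10^+0.45) = 0.01701
DIC = [CO2*]/α₀ = 2.006×10^-5 / 0.01701 = 1.179 mmol/kg
[CO3²⁻] = α₂·DIC; α₂ = 0.04795, so [CO3²⁻] = 0.04795 × 1.179 = 0.0565 mmol/kg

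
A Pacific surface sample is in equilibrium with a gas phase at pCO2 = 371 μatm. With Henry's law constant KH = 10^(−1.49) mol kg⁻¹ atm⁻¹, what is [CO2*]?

[CO2*] = 12.0 μmol/kg

KH = 10^(−1.49) = 3.236×10^-2 mol kg⁻¹ atm⁻¹
[CO2*] = KH · pCO2 = 3.236×10^-2 × 371×10^-6 atm = 1.20×10^-5 mol/kg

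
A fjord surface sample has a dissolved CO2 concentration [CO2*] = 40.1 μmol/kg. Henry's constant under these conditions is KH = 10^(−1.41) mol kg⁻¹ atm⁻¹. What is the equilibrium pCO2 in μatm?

pCO2 = 1030 μatm

KH = 10^(−1.41) = 3.890×10^-2 mol kg⁻¹ atm⁻¹
pCO2 = [CO2*]/KH = 40.1×10^-6 / 3.890×10^-2 = 1.03×10^-3 atm = 1030 μatm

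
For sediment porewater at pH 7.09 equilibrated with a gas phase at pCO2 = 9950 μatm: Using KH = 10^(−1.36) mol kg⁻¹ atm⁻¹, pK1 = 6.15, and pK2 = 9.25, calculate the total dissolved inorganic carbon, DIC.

[CO2*] = KH · pCO2 = 10^(−1.36) × 9950×10^-6 = 4.343×10^-4 mol/kg
α₀ = 1/(1 + K1/[H⁺] + K1K2/[H⁺]²) = 1/(1 + 10^+0.94 + 10^-1.22) = 0.1024
DIC = [CO2*]/α₀ = 4.343×10^-4 / 0.1024 = 4.24 mmol/kg

DIC = 4.24 mmol/kg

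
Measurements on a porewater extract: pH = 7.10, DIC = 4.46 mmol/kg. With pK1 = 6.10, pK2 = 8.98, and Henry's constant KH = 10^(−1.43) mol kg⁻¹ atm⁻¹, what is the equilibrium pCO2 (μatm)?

α₀ = 1 / (1 + K1/[H⁺] + K1K2/[H⁺]²) = 1 / (1 + 10^+1.00 + 10^-0.88)
   = 1 / (1 + 10.000 + 0.13183) = 1/11.132 = 0.08983
[CO2*] = α₀ × DIC = 0.08983 × 4.46 = 0.4007 mmol/kg
pCO2 = [CO2*]/KH = 4.007×10^-4 / 3.715×10^-2 = 1.08×10^4 μatm

pCO2 = 1.08×10^4 μatm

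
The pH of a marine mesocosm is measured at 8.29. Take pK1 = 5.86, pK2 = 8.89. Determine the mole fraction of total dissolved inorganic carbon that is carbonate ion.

α₂ = 1 / (1 + [H⁺]/K2 + [H⁺]²/(K1K2)) = 1 / (1 + 10^+0.60 + 10^-1.83)
   = 1 / (1 + 3.9811 + 0.014791) = 1/4.9959 = 0.2002

α₂ = 0.200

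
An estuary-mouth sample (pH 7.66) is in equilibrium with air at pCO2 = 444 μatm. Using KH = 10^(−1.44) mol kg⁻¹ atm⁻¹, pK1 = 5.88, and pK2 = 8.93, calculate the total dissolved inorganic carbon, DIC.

DIC = 1.04 mmol/kg

[CO2*] = KH · pCO2 = 10^(−1.44) × 444×10^-6 = 1.612×10^-5 mol/kg
α₀ = 1/(1 + K1/[H⁺] + K1K2/[H⁺]²) = 1/(1 + 10^+1.78 + 10^+0.51) = 0.01551
DIC = [CO2*]/α₀ = 1.612×10^-5 / 0.01551 = 1.04 mmol/kg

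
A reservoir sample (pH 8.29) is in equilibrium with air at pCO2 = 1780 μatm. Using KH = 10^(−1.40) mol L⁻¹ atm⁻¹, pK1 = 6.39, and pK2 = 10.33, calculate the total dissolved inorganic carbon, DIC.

[CO2*] = KH · pCO2 = 10^(−1.40) × 1780×10^-6 = 7.086×10^-5 mol/L
α₀ = 1/(1 + K1/[H⁺] + K1K2/[H⁺]²) = 1/(1 + 10^+1.90 + 10^-0.14) = 0.01232
DIC = [CO2*]/α₀ = 7.086×10^-5 / 0.01232 = 5.75 mmol/L

DIC = 5.75 mmol/L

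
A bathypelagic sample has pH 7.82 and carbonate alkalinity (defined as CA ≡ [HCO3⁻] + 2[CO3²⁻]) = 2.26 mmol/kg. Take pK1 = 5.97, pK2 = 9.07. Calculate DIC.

CA = [HCO3⁻] + 2[CO3²⁻] = (α₁ + 2α₂)·DIC
At pH 7.82: [H⁺]/K1 = 10^-1.85 = 0.014125, K2/[H⁺] = 10^-1.25 = 0.056234
α₁ = 1/(1 + 0.014125 + 0.056234) = 1/1.0704 = 0.9343; α₂ = α₁·K2/[H⁺] = 0.05254
α₁ + 2α₂ = 1.0393
DIC = CA / (α₁ + 2α₂) = 2.26 / 1.0393 = 2.17 mmol/kg

DIC = 2.17 mmol/kg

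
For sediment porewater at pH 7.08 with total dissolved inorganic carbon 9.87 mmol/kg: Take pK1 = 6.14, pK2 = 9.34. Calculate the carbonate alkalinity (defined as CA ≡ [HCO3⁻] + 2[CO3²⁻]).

CA = 8.91 mmol/kg

CA = [HCO3⁻] + 2[CO3²⁻] = (α₁ + 2α₂)·DIC
At pH 7.08: [H⁺]/K1 = 10^-0.94 = 0.11482, K2/[H⁺] = 10^-2.26 = 0.0054954
α₁ = 1/(1 + 0.11482 + 0.0054954) = 1/1.1203 = 0.8926; α₂ = α₁·K2/[H⁺] = 0.004905
α₁ + 2α₂ = 0.9024
CA = 0.9024 × 9.87 = 8.91 mmol/kg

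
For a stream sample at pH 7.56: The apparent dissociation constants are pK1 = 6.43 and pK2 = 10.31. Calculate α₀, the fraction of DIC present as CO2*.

α₀ = 0.0689

α₀ = 1 / (1 + K1/[H⁺] + K1K2/[H⁺]²) = 1 / (1 + 10^+1.13 + 10^-1.62)
   = 1 / (1 + 13.490 + 0.023988) = 1/14.514 = 0.06890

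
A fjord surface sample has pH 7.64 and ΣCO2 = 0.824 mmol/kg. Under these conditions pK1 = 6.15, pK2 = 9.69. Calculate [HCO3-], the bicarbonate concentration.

α₁ = 1 / (1 + [H⁺]/K1 + K2/[H⁺]) = 1 / (1 + 10^-1.49 + 10^-2.05)
   = 1 / (1 + 0.032359 + 0.0089125) = 1/1.0413 = 0.9604
[HCO3⁻] = α₁ × DIC = 0.9604 × 0.824 = 0.791 mmol/kg

[HCO3⁻] = 0.791 mmol/kg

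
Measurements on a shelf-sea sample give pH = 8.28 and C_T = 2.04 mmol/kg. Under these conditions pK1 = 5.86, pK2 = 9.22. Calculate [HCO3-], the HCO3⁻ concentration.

[HCO3⁻] = 1.82 mmol/kg

α₁ = 1 / (1 + [H⁺]/K1 + K2/[H⁺]) = 1 / (1 + 10^-2.42 + 10^-0.94)
   = 1 / (1 + 0.0038019 + 0.11482) = 1/1.1186 = 0.8940
[HCO3⁻] = α₁ × DIC = 0.8940 × 2.04 = 1.82 mmol/kg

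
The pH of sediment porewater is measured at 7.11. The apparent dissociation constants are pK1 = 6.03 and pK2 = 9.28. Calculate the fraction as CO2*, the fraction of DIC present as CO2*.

α₀ = 1 / (1 + K1/[H⁺] + K1K2/[H⁺]²) = 1 / (1 + 10^+1.08 + 10^-1.09)
   = 1 / (1 + 12.023 + 0.081283) = 1/13.104 = 0.07631

α₀ = 0.0763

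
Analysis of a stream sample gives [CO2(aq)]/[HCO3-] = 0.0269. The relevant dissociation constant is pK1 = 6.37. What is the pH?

From K1 = [H⁺][HCO3-]/[CO2(aq)]:  pH = pK1 − log₁₀([CO2(aq)]/[HCO3-])
log₁₀(0.0269) = -1.570
pH = 6.37 − (-1.570) = 7.94

pH = 7.94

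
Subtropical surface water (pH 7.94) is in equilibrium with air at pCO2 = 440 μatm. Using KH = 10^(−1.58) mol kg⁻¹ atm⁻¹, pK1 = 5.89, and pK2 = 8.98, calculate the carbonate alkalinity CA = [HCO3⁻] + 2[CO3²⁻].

[CO2*] = KH · pCO2 = 10^(−1.58) × 440×10^-6 = 1.157×10^-5 mol/kg
α₀ = 1/(1 + K1/[H⁺] + K1K2/[H⁺]²) = 1/(1 + 10^+2.05 + 10^+1.01) = 0.008101
DIC = [CO2*]/α₀ = 1.157×10^-5 / 0.008101 = 1.429 mmol/kg
CA = (α₁ + 2α₂)·DIC = (0.9090 + 2×0.08290) × 1.429 = 1.54 mmol/kg

CA = 1.54 mmol/kg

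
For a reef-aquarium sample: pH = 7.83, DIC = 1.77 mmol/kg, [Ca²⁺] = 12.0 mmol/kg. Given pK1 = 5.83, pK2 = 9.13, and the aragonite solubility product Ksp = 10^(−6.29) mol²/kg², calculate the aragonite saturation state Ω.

α₂ = 1 / (1 + [H⁺]/K2 + [H⁺]²/(K1K2)) = 1 / (1 + 10^+1.30 + 10^-0.70)
   = 1 / (1 + 19.953 + 0.19953) = 1/21.152 = 0.04728
[CO3²⁻] = α₂ × DIC = 0.04728 × 1.77 = 0.08368 mmol/kg
Ksp = 10^(−6.29) = 5.129×10^-7
Ω = [Ca²⁺][CO3²⁻]/Ksp = (12.0×10^-3)(8.368×10^-5) / 5.129×10^-7 = 1.96

Ω = 1.96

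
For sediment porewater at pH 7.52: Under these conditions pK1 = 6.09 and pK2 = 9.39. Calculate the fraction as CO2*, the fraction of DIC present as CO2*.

α₀ = 0.0354

α₀ = 1 / (1 + K1/[H⁺] + K1K2/[H⁺]²) = 1 / (1 + 10^+1.43 + 10^-0.44)
   = 1 / (1 + 26.915 + 0.36308) = 1/28.278 = 0.03536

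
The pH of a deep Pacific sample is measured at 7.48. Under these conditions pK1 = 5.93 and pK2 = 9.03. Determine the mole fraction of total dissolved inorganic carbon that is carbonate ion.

α₂ = 1 / (1 + [H⁺]/K2 + [H⁺]²/(K1K2)) = 1 / (1 + 10^+1.55 + 10^-0.00)
   = 1 / (1 + 35.481 + 1.0000) = 1/37.481 = 0.02668

α₂ = 0.0267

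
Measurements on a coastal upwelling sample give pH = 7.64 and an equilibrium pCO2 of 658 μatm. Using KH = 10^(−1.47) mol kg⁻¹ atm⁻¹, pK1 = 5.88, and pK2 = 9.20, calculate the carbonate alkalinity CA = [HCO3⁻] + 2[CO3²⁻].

CA = 1.35 mmol/kg

[CO2*] = KH · pCO2 = 10^(−1.47) × 658×10^-6 = 2.230×10^-5 mol/kg
α₀ = 1/(1 + K1/[H⁺] + K1K2/[H⁺]²) = 1/(1 + 10^+1.76 + 10^+0.20) = 0.01663
DIC = [CO2*]/α₀ = 2.230×10^-5 / 0.01663 = 1.341 mmol/kg
CA = (α₁ + 2α₂)·DIC = (0.9570 + 2×0.02636) × 1.341 = 1.35 mmol/kg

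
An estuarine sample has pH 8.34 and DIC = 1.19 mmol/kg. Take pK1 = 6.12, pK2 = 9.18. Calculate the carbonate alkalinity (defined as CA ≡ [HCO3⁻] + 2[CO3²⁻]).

CA = 1.33 mmol/kg

CA = [HCO3⁻] + 2[CO3²⁻] = (α₁ + 2α₂)·DIC
At pH 8.34: [H⁺]/K1 = 10^-2.22 = 0.0060256, K2/[H⁺] = 10^-0.84 = 0.14454
α₁ = 1/(1 + 0.0060256 + 0.14454) = 1/1.1506 = 0.8691; α₂ = α₁·K2/[H⁺] = 0.1256
α₁ + 2α₂ = 1.1204
CA = 1.1204 × 1.19 = 1.33 mmol/kg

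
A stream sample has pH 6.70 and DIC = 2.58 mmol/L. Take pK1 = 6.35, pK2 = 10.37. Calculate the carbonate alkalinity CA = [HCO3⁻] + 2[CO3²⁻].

CA = 1.78 mmol/L

CA = [HCO3⁻] + 2[CO3²⁻] = (α₁ + 2α₂)·DIC
At pH 6.70: [H⁺]/K1 = 10^-0.35 = 0.44668, K2/[H⁺] = 10^-3.67 = 0.00021380
α₁ = 1/(1 + 0.44668 + 0.00021380) = 1/1.4469 = 0.6911; α₂ = α₁·K2/[H⁺] = 0.0001478
α₁ + 2α₂ = 0.6914
CA = 0.6914 × 2.58 = 1.78 mmol/L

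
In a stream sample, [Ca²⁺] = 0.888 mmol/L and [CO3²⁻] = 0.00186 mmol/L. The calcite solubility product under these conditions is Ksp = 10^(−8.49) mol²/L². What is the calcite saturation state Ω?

Ω = 0.510

Ksp = 10^(−8.49) = 3.236×10^-9
Ω = [Ca²⁺][CO3²⁻]/Ksp = (0.888×10^-3)(0.00186×10^-3) / 3.236×10^-9 = 0.510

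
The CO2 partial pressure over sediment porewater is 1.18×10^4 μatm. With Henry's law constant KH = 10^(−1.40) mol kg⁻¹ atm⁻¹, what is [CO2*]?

KH = 10^(−1.40) = 3.981×10^-2 mol kg⁻¹ atm⁻¹
[CO2*] = KH · pCO2 = 3.981×10^-2 × 1.18×10^4×10^-6 atm = 4.70×10^-4 mol/kg

[CO2*] = 470 μmol/kg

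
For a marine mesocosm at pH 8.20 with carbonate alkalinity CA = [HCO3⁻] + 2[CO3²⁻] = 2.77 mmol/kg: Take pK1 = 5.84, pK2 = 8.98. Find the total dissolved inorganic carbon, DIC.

CA = [HCO3⁻] + 2[CO3²⁻] = (α₁ + 2α₂)·DIC
At pH 8.20: [H⁺]/K1 = 10^-2.36 = 0.0043652, K2/[H⁺] = 10^-0.78 = 0.16596
α₁ = 1/(1 + 0.0043652 + 0.16596) = 1/1.1703 = 0.8545; α₂ = α₁·K2/[H⁺] = 0.1418
α₁ + 2α₂ = 1.1381
DIC = CA / (α₁ + 2α₂) = 2.77 / 1.1381 = 2.43 mmol/kg

DIC = 2.43 mmol/kg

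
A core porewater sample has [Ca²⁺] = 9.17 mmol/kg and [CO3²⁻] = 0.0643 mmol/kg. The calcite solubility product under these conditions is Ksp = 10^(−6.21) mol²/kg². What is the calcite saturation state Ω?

Ω = 0.956

Ksp = 10^(−6.21) = 6.166×10^-7
Ω = [Ca²⁺][CO3²⁻]/Ksp = (9.17×10^-3)(0.0643×10^-3) / 6.166×10^-7 = 0.956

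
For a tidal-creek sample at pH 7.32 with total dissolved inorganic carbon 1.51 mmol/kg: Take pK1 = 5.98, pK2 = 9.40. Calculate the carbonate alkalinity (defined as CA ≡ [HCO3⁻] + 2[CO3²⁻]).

CA = [HCO3⁻] + 2[CO3²⁻] = (α₁ + 2α₂)·DIC
At pH 7.32: [H⁺]/K1 = 10^-1.34 = 0.045709, K2/[H⁺] = 10^-2.08 = 0.0083176
α₁ = 1/(1 + 0.045709 + 0.0083176) = 1/1.0540 = 0.9487; α₂ = α₁·K2/[H⁺] = 0.007891
α₁ + 2α₂ = 0.9645
CA = 0.9645 × 1.51 = 1.46 mmol/kg

CA = 1.46 mmol/kg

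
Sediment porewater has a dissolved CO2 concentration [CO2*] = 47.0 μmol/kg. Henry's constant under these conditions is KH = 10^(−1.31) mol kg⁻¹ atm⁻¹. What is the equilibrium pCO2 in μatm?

pCO2 = 960 μatm

KH = 10^(−1.31) = 4.898×10^-2 mol kg⁻¹ atm⁻¹
pCO2 = [CO2*]/KH = 47.0×10^-6 / 4.898×10^-2 = 9.60×10^-4 atm = 960 μatm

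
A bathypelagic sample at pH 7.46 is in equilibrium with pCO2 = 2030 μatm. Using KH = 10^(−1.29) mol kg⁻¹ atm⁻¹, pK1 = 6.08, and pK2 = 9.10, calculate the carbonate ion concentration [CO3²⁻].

[CO3²⁻] = 0.0572 mmol/kg

[CO2*] = KH · pCO2 = 10^(−1.29) × 2030×10^-6 = 1.041×10^-4 mol/kg
α₀ = 1/(1 + K1/[H⁺] + K1K2/[H⁺]²) = 1/(1 + 10^+1.38 + 10^-0.26) = 0.03916
DIC = [CO2*]/α₀ = 1.041×10^-4 / 0.03916 = 2.659 mmol/kg
[CO3²⁻] = α₂·DIC; α₂ = 0.02152, so [CO3²⁻] = 0.02152 × 2.659 = 0.0572 mmol/kg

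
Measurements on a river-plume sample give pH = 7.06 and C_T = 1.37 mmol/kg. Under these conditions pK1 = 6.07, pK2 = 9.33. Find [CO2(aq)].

[CO2*] = 0.127 mmol/kg

α₀ = 1 / (1 + K1/[H⁺] + K1K2/[H⁺]²) = 1 / (1 + 10^+0.99 + 10^-1.28)
   = 1 / (1 + 9.7724 + 0.052481) = 1/10.825 = 0.09238
[CO2*] = α₀ × DIC = 0.09238 × 1.37 = 0.127 mmol/kg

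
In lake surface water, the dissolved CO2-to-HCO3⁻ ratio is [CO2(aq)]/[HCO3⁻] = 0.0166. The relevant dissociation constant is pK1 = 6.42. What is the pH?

From K1 = [H⁺][HCO3⁻]/[CO2(aq)]:  pH = pK1 − log₁₀([CO2(aq)]/[HCO3⁻])
log₁₀(0.0166) = -1.780
pH = 6.42 − (-1.780) = 8.20

pH = 8.20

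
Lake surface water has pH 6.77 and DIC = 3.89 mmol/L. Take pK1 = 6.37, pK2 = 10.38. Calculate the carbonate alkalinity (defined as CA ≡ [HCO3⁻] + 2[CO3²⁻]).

CA = 2.78 mmol/L

CA = [HCO3⁻] + 2[CO3²⁻] = (α₁ + 2α₂)·DIC
At pH 6.77: [H⁺]/K1 = 10^-0.40 = 0.39811, K2/[H⁺] = 10^-3.61 = 0.00024547
α₁ = 1/(1 + 0.39811 + 0.00024547) = 1/1.3984 = 0.7151; α₂ = α₁·K2/[H⁺] = 0.0001755
α₁ + 2α₂ = 0.7155
CA = 0.7155 × 3.89 = 2.78 mmol/L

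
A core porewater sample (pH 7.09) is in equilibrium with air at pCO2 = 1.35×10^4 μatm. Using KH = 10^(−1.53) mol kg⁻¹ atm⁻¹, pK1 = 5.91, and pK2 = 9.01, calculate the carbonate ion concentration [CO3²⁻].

[CO3²⁻] = 0.0725 mmol/kg

[CO2*] = KH · pCO2 = 10^(−1.53) × 1.35×10^4×10^-6 = 3.984×10^-4 mol/kg
α₀ = 1/(1 + K1/[H⁺] + K1K2/[H⁺]²) = 1/(1 + 10^+1.18 + 10^-0.74) = 0.06128
DIC = [CO2*]/α₀ = 3.984×10^-4 / 0.06128 = 6.501 mmol/kg
[CO3²⁻] = α₂·DIC; α₂ = 0.01115, so [CO3²⁻] = 0.01115 × 6.501 = 0.0725 mmol/kg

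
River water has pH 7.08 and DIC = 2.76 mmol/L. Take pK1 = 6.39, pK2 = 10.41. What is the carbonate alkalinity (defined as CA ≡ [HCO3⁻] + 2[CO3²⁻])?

CA = [HCO3⁻] + 2[CO3²⁻] = (α₁ + 2α₂)·DIC
At pH 7.08: [H⁺]/K1 = 10^-0.69 = 0.20417, K2/[H⁺] = 10^-3.33 = 0.00046774
α₁ = 1/(1 + 0.20417 + 0.00046774) = 1/1.2046 = 0.8301; α₂ = α₁·K2/[H⁺] = 0.0003883
α₁ + 2α₂ = 0.8309
CA = 0.8309 × 2.76 = 2.29 mmol/L

CA = 2.29 mmol/L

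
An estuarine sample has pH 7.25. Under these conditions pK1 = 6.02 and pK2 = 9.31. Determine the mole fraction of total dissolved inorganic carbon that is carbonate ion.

α₂ = 1 / (1 + [H⁺]/K2 + [H⁺]²/(K1K2)) = 1 / (1 + 10^+2.06 + 10^+0.83)
   = 1 / (1 + 114.82 + 6.7608) = 1/122.58 = 0.008158

α₂ = 0.00816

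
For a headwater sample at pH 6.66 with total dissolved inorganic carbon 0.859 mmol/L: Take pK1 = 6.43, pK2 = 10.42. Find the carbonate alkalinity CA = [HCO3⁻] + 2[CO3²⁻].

CA = [HCO3⁻] + 2[CO3²⁻] = (α₁ + 2α₂)·DIC
At pH 6.66: [H⁺]/K1 = 10^-0.23 = 0.58884, K2/[H⁺] = 10^-3.76 = 0.00017378
α₁ = 1/(1 + 0.58884 + 0.00017378) = 1/1.5890 = 0.6293; α₂ = α₁·K2/[H⁺] = 0.0001094
α₁ + 2α₂ = 0.6295
CA = 0.6295 × 0.859 = 0.541 mmol/L

CA = 0.541 mmol/L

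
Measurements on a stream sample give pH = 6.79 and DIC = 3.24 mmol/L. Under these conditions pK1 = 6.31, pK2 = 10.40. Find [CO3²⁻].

[CO3²⁻] = 0.597 μmol/L

α₂ = 1 / (1 + [H⁺]/K2 + [H⁺]²/(K1K2)) = 1 / (1 + 10^+3.61 + 10^+3.13)
   = 1 / (1 + 4073.8 + 1349.0) = 1/5423.8 = 0.0001844
[CO3²⁻] = α₂ × DIC = 0.0001844 × 3.24 = 0.000597 mmol/L = 0.597 μmol/L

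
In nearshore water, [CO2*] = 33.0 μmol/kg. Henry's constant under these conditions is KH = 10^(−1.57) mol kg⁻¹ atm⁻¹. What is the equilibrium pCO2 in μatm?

KH = 10^(−1.57) = 2.692×10^-2 mol kg⁻¹ atm⁻¹
pCO2 = [CO2*]/KH = 33.0×10^-6 / 2.692×10^-2 = 1.23×10^-3 atm = 1230 μatm

pCO2 = 1230 μatm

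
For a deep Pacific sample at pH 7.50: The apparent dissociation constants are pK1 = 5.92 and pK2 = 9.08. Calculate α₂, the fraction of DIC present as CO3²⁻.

α₂ = 0.0250

α₂ = 1 / (1 + [H⁺]/K2 + [H⁺]²/(K1K2)) = 1 / (1 + 10^+1.58 + 10^+0.00)
   = 1 / (1 + 38.019 + 1.0000) = 1/40.019 = 0.02499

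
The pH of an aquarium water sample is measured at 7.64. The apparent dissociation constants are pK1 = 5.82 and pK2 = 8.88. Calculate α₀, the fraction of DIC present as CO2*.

α₀ = 0.0141

α₀ = 1 / (1 + K1/[H⁺] + K1K2/[H⁺]²) = 1 / (1 + 10^+1.82 + 10^+0.58)
   = 1 / (1 + 66.069 + 3.8019) = 1/70.871 = 0.01411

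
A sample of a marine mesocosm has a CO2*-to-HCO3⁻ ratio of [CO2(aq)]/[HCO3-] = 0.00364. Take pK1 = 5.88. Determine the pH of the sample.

From K1 = [H⁺][HCO3-]/[CO2(aq)]:  pH = pK1 − log₁₀([CO2(aq)]/[HCO3-])
log₁₀(0.00364) = -2.439
pH = 5.88 − (-2.439) = 8.32

pH = 8.32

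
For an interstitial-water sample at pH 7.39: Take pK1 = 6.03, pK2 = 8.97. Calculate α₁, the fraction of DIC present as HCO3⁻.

α₁ = 0.935

α₁ = 1 / (1 + [H⁺]/K1 + K2/[H⁺]) = 1 / (1 + 10^-1.36 + 10^-1.58)
   = 1 / (1 + 0.043652 + 0.026303) = 1/1.0700 = 0.9346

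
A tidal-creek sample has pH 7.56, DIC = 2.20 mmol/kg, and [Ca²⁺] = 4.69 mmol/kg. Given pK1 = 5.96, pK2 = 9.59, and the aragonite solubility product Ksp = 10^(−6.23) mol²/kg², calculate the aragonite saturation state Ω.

Ω = 0.158

α₂ = 1 / (1 + [H⁺]/K2 + [H⁺]²/(K1K2)) = 1 / (1 + 10^+2.03 + 10^+0.43)
   = 1 / (1 + 107.15 + 2.6915) = 1/110.84 = 0.009022
[CO3²⁻] = α₂ × DIC = 0.009022 × 2.20 = 0.01985 mmol/kg = 19.85 μmol/kg
Ksp = 10^(−6.23) = 5.888×10^-7
Ω = [Ca²⁺][CO3²⁻]/Ksp = (4.69×10^-3)(1.985×10^-5) / 5.888×10^-7 = 0.158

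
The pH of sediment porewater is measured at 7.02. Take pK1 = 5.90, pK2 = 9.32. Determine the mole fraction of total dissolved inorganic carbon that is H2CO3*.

α₀ = 0.0702

α₀ = 1 / (1 + K1/[H⁺] + K1K2/[H⁺]²) = 1 / (1 + 10^+1.12 + 10^-1.18)
   = 1 / (1 + 13.183 + 0.066069) = 1/14.249 = 0.07018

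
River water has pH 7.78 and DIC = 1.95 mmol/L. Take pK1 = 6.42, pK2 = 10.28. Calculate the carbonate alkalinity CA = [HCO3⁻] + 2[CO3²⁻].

CA = [HCO3⁻] + 2[CO3²⁻] = (α₁ + 2α₂)·DIC
At pH 7.78: [H⁺]/K1 = 10^-1.36 = 0.043652, K2/[H⁺] = 10^-2.50 = 0.0031623
α₁ = 1/(1 + 0.043652 + 0.0031623) = 1/1.0468 = 0.9553; α₂ = α₁·K2/[H⁺] = 0.003021
α₁ + 2α₂ = 0.9613
CA = 0.9613 × 1.95 = 1.87 mmol/L

CA = 1.87 mmol/L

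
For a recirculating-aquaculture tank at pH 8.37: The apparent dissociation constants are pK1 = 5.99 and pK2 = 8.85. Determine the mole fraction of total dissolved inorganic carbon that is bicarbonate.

α₁ = 1 / (1 + [H⁺]/K1 + K2/[H⁺]) = 1 / (1 + 10^-2.38 + 10^-0.48)
   = 1 / (1 + 0.0041687 + 0.33113) = 1/1.3353 = 0.7489

α₁ = 0.749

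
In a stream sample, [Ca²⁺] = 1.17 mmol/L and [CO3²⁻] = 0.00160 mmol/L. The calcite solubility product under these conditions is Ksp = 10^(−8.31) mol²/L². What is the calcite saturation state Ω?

Ksp = 10^(−8.31) = 4.898×10^-9
Ω = [Ca²⁺][CO3²⁻]/Ksp = (1.17×10^-3)(0.00160×10^-3) / 4.898×10^-9 = 0.382

Ω = 0.382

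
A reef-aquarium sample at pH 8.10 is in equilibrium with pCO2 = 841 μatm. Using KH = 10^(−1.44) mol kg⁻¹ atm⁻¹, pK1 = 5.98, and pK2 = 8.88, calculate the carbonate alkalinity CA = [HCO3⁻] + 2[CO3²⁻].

CA = 5.36 mmol/kg

[CO2*] = KH · pCO2 = 10^(−1.44) × 841×10^-6 = 3.053×10^-5 mol/kg
α₀ = 1/(1 + K1/[H⁺] + K1K2/[H⁺]²) = 1/(1 + 10^+2.12 + 10^+1.34) = 0.006464
DIC = [CO2*]/α₀ = 3.053×10^-5 / 0.006464 = 4.724 mmol/kg
CA = (α₁ + 2α₂)·DIC = (0.8521 + 2×0.1414) × 4.724 = 5.36 mmol/kg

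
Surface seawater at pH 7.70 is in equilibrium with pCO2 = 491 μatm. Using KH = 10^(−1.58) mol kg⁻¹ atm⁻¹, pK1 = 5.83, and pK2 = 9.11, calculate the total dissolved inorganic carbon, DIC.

DIC = 1.01 mmol/kg

[CO2*] = KH · pCO2 = 10^(−1.58) × 491×10^-6 = 1.291×10^-5 mol/kg
α₀ = 1/(1 + K1/[H⁺] + K1K2/[H⁺]²) = 1/(1 + 10^+1.87 + 10^+0.46) = 0.01282
DIC = [CO2*]/α₀ = 1.291×10^-5 / 0.01282 = 1.01 mmol/kg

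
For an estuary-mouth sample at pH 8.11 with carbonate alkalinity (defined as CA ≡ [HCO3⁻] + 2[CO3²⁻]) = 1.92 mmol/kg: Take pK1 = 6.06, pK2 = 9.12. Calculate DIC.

DIC = 1.78 mmol/kg

CA = [HCO3⁻] + 2[CO3²⁻] = (α₁ + 2α₂)·DIC
At pH 8.11: [H⁺]/K1 = 10^-2.05 = 0.0089125, K2/[H⁺] = 10^-1.01 = 0.097724
α₁ = 1/(1 + 0.0089125 + 0.097724) = 1/1.1066 = 0.9036; α₂ = α₁·K2/[H⁺] = 0.08831
α₁ + 2α₂ = 1.0803
DIC = CA / (α₁ + 2α₂) = 1.92 / 1.0803 = 1.78 mmol/kg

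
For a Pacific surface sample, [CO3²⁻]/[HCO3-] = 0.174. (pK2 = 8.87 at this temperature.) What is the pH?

pH = 8.11

From K2 = [H⁺][CO3²⁻]/[HCO3-]:  pH = pK2 + log₁₀([CO3²⁻]/[HCO3-])
log₁₀(0.174) = -0.759
pH = 8.87 + (-0.759) = 8.11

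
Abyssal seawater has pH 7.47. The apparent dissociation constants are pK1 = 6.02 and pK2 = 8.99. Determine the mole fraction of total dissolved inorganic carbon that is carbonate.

α₂ = 0.0283

α₂ = 1 / (1 + [H⁺]/K2 + [H⁺]²/(K1K2)) = 1 / (1 + 10^+1.52 + 10^+0.07)
   = 1 / (1 + 33.113 + 1.1749) = 1/35.288 = 0.02834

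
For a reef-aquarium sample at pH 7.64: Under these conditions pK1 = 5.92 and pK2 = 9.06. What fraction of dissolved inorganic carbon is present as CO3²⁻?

α₂ = 0.0360

α₂ = 1 / (1 + [H⁺]/K2 + [H⁺]²/(K1K2)) = 1 / (1 + 10^+1.42 + 10^-0.30)
   = 1 / (1 + 26.303 + 0.50119) = 1/27.804 = 0.03597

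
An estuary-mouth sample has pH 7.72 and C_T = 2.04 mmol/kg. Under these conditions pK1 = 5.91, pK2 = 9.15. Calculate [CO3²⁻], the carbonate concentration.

[CO3²⁻] = 0.0720 mmol/kg

α₂ = 1 / (1 + [H⁺]/K2 + [H⁺]²/(K1K2)) = 1 / (1 + 10^+1.43 + 10^-0.38)
   = 1 / (1 + 26.915 + 0.41687) = 1/28.332 = 0.03530
[CO3²⁻] = α₂ × DIC = 0.03530 × 2.04 = 0.0720 mmol/kg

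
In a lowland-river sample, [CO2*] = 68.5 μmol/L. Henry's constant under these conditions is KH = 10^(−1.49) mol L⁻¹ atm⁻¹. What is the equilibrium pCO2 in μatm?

pCO2 = 2120 μatm

KH = 10^(−1.49) = 3.236×10^-2 mol L⁻¹ atm⁻¹
pCO2 = [CO2*]/KH = 68.5×10^-6 / 3.236×10^-2 = 2.12×10^-3 atm = 2120 μatm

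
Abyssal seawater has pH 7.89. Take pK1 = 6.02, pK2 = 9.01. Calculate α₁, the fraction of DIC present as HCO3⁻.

α₁ = 1 / (1 + [H⁺]/K1 + K2/[H⁺]) = 1 / (1 + 10^-1.87 + 10^-1.12)
   = 1 / (1 + 0.013490 + 0.075858) = 1/1.0893 = 0.9180

α₁ = 0.918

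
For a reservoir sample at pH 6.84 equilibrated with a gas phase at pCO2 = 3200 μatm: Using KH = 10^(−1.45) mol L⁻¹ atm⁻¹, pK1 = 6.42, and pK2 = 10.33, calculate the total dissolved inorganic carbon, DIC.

[CO2*] = KH · pCO2 = 10^(−1.45) × 3200×10^-6 = 1.135×10^-4 mol/L
α₀ = 1/(1 + K1/[H⁺] + K1K2/[H⁺]²) = 1/(1 + 10^+0.42 + 10^-3.07) = 0.2754
DIC = [CO2*]/α₀ = 1.135×10^-4 / 0.2754 = 0.412 mmol/L

DIC = 0.412 mmol/L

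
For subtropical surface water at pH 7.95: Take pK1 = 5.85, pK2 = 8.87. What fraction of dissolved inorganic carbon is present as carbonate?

α₂ = 0.107

α₂ = 1 / (1 + [H⁺]/K2 + [H⁺]²/(K1K2)) = 1 / (1 + 10^+0.92 + 10^-1.18)
   = 1 / (1 + 8.3176 + 0.066069) = 1/9.3837 = 0.1066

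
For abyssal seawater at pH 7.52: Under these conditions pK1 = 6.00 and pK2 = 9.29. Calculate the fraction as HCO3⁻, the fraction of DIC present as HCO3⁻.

α₁ = 1 / (1 + [H⁺]/K1 + K2/[H⁺]) = 1 / (1 + 10^-1.52 + 10^-1.77)
   = 1 / (1 + 0.030200 + 0.016982) = 1/1.0472 = 0.9549

α₁ = 0.955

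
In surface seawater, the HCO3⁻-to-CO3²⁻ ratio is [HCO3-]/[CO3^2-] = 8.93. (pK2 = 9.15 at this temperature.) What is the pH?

pH = 8.20

From K2 = [H⁺][CO3^2-]/[HCO3-]:  pH = pK2 − log₁₀([HCO3-]/[CO3^2-])
log₁₀(8.93) = +0.951
pH = 9.15 − (+0.951) = 8.20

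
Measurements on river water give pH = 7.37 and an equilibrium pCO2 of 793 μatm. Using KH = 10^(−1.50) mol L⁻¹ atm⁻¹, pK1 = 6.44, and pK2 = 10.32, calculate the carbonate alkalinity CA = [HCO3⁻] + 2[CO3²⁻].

[CO2*] = KH · pCO2 = 10^(−1.50) × 793×10^-6 = 2.508×10^-5 mol/L
α₀ = 1/(1 + K1/[H⁺] + K1K2/[H⁺]²) = 1/(1 + 10^+0.93 + 10^-2.02) = 0.1050
DIC = [CO2*]/α₀ = 2.508×10^-5 / 0.1050 = 0.2388 mmol/L
CA = (α₁ + 2α₂)·DIC = (0.8940 + 2×0.001003) × 0.2388 = 0.214 mmol/L

CA = 0.214 mmol/L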